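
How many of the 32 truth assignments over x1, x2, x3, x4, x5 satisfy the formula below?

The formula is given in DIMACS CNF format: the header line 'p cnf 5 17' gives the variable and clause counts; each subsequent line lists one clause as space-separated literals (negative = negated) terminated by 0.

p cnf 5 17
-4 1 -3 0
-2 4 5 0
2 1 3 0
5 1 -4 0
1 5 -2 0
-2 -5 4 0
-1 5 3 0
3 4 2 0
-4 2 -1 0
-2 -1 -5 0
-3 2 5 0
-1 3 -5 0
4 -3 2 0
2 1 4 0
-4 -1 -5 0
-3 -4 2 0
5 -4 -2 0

There are 2^5 = 32 truth assignments over (x1, x2, x3, x4, x5).
Split on x3. With x3 = True, the clauses containing x3 are satisfied and ¬x3 drops from the rest; 0 of the 2^4 = 16 assignments to the other variables satisfy what remains.
With x3 = False, by the same count on the reduced clause set, 1 assignment works.
(One model: x1=F, x2=T, x3=F, x4=T, x5=T.)
Total: 0 + 1 = 1.

1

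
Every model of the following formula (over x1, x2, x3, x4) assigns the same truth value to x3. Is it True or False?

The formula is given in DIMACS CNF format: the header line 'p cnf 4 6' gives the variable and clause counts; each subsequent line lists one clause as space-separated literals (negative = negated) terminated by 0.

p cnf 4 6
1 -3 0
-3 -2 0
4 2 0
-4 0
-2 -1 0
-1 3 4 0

Suppose x3 = True.
From the singleton clause (x1), x1 = True.
From the singleton clause (¬x2), x2 = False.
From the singleton clause (x4), x4 = True.
Now (¬x4) is unsatisfied and unit — conflict.
So every satisfying assignment has x3 = False.

False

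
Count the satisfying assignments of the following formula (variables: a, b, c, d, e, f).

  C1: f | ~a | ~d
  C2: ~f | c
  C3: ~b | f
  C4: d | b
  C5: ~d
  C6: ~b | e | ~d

4

There are 2^6 = 64 truth assignments over (a, b, c, d, e, f).
Split on a. With a = 1, the clauses containing a are satisfied and ~a drops from the rest; 2 of the 2^5 = 32 assignments to the other variables satisfy what remains.
With a = 0, by the same count on the reduced clause set, 2 assignments work.
(One model: a=F, b=T, c=T, d=F, e=F, f=T.)
Total: 2 + 2 = 4.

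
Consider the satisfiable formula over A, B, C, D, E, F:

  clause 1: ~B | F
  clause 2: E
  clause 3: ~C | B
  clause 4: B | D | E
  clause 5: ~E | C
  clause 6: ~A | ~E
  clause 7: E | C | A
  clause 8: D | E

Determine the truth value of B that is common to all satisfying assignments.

True

Suppose B = 0.
Unit clause (E) forces E = 1.
Unit clause (~C) forces C = 0.
But (C) is also a unit clause — contradiction.
So every satisfying assignment has B = True.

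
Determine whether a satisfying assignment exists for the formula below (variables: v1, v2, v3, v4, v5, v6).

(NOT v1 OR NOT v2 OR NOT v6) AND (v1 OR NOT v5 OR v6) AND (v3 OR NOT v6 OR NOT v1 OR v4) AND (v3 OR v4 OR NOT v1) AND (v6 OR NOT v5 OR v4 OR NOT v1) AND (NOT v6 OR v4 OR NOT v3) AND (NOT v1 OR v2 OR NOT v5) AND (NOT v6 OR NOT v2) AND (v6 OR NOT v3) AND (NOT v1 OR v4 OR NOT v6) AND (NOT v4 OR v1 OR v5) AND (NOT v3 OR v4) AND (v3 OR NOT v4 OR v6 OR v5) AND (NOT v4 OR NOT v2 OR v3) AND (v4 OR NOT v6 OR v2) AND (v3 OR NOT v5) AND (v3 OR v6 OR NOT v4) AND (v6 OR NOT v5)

Yes

Case v6 = false:
The clause (NOT v3) is unit, so v3 = false.
The clause (NOT v5) is unit, so v5 = false.
The clause (NOT v4) is unit, so v4 = false.
The clause (NOT v1) is unit, so v1 = false.
Every clause is now satisfied; v2 is unconstrained.
A satisfying assignment: v1=false, v2=false, v3=false, v4=false, v5=false, v6=false.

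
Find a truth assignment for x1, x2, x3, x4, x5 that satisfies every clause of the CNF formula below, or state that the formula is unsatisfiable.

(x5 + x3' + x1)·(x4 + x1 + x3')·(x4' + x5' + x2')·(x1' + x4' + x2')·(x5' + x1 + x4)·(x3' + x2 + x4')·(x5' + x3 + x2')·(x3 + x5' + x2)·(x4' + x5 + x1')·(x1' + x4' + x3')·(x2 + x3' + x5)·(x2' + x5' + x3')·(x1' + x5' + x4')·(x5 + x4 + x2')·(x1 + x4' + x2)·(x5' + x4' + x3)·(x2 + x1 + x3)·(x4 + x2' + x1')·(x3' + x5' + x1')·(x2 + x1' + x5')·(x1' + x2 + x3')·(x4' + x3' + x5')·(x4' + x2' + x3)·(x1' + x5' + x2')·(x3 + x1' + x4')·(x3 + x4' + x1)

Branch on x5: set x5 = 0.
Branch on x3: set x3 = 0.
Branch on x4: set x4 = 0.
Unit clause (x2') forces x2 = 0.
Unit clause (x1) forces x1 = 1.
This assignment satisfies each clause.

x1: 1, x2: 0, x3: 0, x4: 0, x5: 0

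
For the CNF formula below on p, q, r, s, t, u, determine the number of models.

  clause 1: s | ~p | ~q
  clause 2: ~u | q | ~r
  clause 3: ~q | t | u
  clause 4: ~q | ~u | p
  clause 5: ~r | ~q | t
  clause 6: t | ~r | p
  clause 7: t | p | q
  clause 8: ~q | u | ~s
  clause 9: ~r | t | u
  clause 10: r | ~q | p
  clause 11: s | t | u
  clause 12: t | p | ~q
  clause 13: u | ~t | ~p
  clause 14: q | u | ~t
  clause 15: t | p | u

11

There are 2^6 = 64 truth assignments over (p, q, r, s, t, u).
Split on u. With u = 1, the clauses containing u are satisfied and ~u drops from the rest; 9 of the 2^5 = 32 assignments to the other variables satisfy what remains.
With u = 0, by the same count on the reduced clause set, 2 assignments work.
(One model: p=F, q=F, r=F, s=F, t=T, u=T.)
Total: 9 + 2 = 11.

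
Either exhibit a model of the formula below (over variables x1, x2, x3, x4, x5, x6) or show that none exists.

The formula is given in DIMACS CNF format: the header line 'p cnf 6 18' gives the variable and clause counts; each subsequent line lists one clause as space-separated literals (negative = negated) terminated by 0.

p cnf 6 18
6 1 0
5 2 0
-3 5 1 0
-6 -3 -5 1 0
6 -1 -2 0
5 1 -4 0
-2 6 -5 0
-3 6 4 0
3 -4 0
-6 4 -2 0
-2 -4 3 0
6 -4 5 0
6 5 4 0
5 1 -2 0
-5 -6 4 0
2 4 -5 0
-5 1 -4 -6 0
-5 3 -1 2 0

Try x6 = False.
Unit clause (x1) forces x1 = True.
Unit clause (¬x2) forces x2 = False.
Unit clause (x5) forces x5 = True.
Unit clause (x4) forces x4 = True.
Unit clause (x3) forces x3 = True.
All clauses are satisfied.

x1: True,  x2: False,  x3: True,  x4: True,  x5: True,  x6: False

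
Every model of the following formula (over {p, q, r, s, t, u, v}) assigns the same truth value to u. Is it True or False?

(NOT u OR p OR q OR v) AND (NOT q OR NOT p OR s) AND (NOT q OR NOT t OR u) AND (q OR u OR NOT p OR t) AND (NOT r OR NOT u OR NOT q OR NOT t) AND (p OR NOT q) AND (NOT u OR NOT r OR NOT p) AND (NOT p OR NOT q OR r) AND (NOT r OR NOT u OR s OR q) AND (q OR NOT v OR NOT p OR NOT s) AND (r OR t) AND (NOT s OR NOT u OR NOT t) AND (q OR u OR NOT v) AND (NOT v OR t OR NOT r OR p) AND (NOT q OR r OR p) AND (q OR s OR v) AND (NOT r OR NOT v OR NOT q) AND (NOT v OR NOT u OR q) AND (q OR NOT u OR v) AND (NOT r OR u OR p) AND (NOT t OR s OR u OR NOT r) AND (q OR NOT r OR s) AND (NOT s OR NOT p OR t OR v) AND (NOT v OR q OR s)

Suppose u = true.
Branch on p: set p = true.
(NOT r) alone gives r = false.
(NOT q) alone gives q = false.
(t) alone gives t = true.
(NOT s) alone gives s = false.
(v) alone gives v = true.
Now (NOT v) is unsatisfied and unit — conflict.
Backtrack on p: now try p = false.
(NOT q) alone gives q = false.
(v) alone gives v = true.
Now (NOT v) is unsatisfied and unit — conflict.
Both values of p lead to a conflict.
So every satisfying assignment has u = False.

False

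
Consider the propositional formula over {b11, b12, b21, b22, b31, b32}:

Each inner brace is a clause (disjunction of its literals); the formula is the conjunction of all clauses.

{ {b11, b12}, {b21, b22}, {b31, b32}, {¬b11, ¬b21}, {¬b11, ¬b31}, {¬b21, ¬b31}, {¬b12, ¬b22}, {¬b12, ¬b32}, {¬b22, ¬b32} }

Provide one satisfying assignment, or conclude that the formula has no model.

UNSATISFIABLE

Suppose b11 = True.
Unit clause (¬b21) forces b21 = False.
Unit clause (b22) forces b22 = True.
Unit clause (¬b31) forces b31 = False.
Unit clause (b32) forces b32 = True.
That conflicts with the unit clause (¬b32).
Undo b11 and try b11 = False.
Unit clause (b12) forces b12 = True.
Unit clause (¬b22) forces b22 = False.
Unit clause (b21) forces b21 = True.
Unit clause (¬b31) forces b31 = False.
Unit clause (b32) forces b32 = True.
That conflicts with the unit clause (¬b32).
Both values of b11 lead to a conflict.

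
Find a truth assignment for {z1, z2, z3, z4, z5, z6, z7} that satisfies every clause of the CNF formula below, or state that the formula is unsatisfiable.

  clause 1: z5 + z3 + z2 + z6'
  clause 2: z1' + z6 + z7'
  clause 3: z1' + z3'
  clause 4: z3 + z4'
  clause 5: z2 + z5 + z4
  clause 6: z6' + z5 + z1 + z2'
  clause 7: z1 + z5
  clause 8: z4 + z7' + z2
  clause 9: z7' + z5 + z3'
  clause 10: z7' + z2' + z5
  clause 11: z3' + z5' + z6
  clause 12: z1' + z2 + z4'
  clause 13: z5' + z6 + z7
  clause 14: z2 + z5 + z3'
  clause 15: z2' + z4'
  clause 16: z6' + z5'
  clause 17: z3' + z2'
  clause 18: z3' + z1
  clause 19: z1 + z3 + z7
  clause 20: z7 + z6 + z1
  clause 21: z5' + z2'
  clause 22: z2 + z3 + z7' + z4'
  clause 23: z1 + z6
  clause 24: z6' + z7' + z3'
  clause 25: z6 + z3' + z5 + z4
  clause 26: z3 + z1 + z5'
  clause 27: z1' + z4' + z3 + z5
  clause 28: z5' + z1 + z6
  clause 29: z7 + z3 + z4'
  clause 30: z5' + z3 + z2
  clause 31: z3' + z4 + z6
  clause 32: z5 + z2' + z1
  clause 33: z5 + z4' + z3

Case z1 = 1:
Unit clause (z3') forces z3 = 0.
Unit clause (z4') forces z4 = 0.
Case z6 = 1:
Unit clause (z5') forces z5 = 0.
Unit clause (z2) forces z2 = 1.
Unit clause (z7') forces z7 = 0.
This assignment satisfies each clause.

z1 ↦ 1,  z2 ↦ 1,  z3 ↦ 0,  z4 ↦ 0,  z5 ↦ 0,  z6 ↦ 1,  z7 ↦ 0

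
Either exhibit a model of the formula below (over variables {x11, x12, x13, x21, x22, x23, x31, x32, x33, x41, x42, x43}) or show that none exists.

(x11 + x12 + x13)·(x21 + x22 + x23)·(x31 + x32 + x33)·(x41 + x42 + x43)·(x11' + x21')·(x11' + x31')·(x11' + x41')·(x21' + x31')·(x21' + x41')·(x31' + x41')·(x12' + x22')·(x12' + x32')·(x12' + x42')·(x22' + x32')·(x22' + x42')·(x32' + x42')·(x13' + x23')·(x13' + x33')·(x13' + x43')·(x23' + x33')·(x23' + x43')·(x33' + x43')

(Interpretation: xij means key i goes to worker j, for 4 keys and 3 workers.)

UNSATISFIABLE

Suppose x11 = 0.
Suppose x12 = 1.
(x22') alone gives x22 = 0.
(x32') alone gives x32 = 0.
(x42') alone gives x42 = 0.
Suppose x21 = 1.
(x31') alone gives x31 = 0.
(x33) alone gives x33 = 1.
(x41') alone gives x41 = 0.
(x43) alone gives x43 = 1.
But (x43') is also a unit clause — contradiction.
So x21 must be the other value — set x21 = 0.
(x23) alone gives x23 = 1.
(x13') alone gives x13 = 0.
(x33') alone gives x33 = 0.
(x31) alone gives x31 = 1.
(x41') alone gives x41 = 0.
(x43) alone gives x43 = 1.
But (x43') is also a unit clause — contradiction.
Both values of x21 lead to a conflict.
So x12 must be the other value — set x12 = 0.
(x13) alone gives x13 = 1.
(x23') alone gives x23 = 0.
(x33') alone gives x33 = 0.
(x43') alone gives x43 = 0.
Suppose x21 = 1.
(x31') alone gives x31 = 0.
(x32) alone gives x32 = 1.
(x41') alone gives x41 = 0.
(x42) alone gives x42 = 1.
But (x42') is also a unit clause — contradiction.
So x21 must be the other value — set x21 = 0.
(x22) alone gives x22 = 1.
(x32') alone gives x32 = 0.
(x31) alone gives x31 = 1.
(x41') alone gives x41 = 0.
(x42) alone gives x42 = 1.
But (x42') is also a unit clause — contradiction.
Both values of x21 lead to a conflict.
Both values of x12 lead to a conflict.
So x11 must be the other value — set x11 = 1.
(x21') alone gives x21 = 0.
(x31') alone gives x31 = 0.
(x41') alone gives x41 = 0.
Suppose x22 = 1.
(x12') alone gives x12 = 0.
(x32') alone gives x32 = 0.
(x33) alone gives x33 = 1.
(x42') alone gives x42 = 0.
(x43) alone gives x43 = 1.
But (x43') is also a unit clause — contradiction.
So x22 must be the other value — set x22 = 0.
(x23) alone gives x23 = 1.
(x13') alone gives x13 = 0.
(x33') alone gives x33 = 0.
(x32) alone gives x32 = 1.
(x12') alone gives x12 = 0.
(x42') alone gives x42 = 0.
(x43) alone gives x43 = 1.
But (x43') is also a unit clause — contradiction.
Both values of x22 lead to a conflict.
Both values of x11 lead to a conflict.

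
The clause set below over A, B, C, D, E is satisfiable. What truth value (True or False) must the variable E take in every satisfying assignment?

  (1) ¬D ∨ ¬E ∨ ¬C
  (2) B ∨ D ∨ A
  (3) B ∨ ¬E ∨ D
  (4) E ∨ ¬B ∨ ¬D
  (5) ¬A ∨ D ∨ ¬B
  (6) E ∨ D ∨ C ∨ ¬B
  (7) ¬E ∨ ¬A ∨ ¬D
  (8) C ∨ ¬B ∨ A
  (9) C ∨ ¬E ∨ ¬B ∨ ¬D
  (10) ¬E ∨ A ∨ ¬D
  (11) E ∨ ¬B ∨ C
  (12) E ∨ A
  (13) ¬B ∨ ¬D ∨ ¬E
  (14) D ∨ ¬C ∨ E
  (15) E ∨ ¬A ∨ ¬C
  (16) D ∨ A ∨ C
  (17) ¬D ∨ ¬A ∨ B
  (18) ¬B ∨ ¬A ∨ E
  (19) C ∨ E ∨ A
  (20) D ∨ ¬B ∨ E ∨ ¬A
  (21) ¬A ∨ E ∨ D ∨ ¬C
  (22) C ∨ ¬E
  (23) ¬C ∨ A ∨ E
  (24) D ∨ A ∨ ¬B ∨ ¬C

Suppose E = True.
The clause (C) is unit, so C = True.
The clause (¬D) is unit, so D = False.
The clause (B) is unit, so B = True.
The clause (¬A) is unit, so A = False.
Now (A) is unsatisfied and unit — conflict.
So every satisfying assignment has E = False.

False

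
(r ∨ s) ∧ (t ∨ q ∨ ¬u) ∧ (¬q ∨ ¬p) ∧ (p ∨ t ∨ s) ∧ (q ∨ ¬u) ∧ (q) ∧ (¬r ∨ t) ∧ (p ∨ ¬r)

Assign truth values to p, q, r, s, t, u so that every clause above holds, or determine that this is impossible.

From the singleton clause (q), q = True.
From the singleton clause (¬p), p = False.
From the singleton clause (¬r), r = False.
From the singleton clause (s), s = True.
Every clause is now satisfied; t, u are unconstrained.

p: False,  q: True,  r: False,  s: True,  t: False,  u: True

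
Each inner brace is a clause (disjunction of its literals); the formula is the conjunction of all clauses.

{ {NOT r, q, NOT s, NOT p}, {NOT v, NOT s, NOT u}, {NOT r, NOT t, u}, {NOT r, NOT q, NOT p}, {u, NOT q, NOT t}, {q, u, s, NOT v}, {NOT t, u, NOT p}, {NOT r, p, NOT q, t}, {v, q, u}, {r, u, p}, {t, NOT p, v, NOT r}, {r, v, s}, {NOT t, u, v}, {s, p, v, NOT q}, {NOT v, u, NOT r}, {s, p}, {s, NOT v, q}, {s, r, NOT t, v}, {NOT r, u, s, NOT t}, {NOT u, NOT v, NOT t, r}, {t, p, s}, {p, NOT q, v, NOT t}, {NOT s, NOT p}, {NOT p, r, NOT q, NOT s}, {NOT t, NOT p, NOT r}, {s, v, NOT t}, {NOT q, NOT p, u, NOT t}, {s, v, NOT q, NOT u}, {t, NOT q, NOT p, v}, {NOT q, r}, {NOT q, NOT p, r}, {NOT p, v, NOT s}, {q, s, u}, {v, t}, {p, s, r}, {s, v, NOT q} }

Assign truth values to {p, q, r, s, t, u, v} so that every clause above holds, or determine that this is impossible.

p=false, q=false, r=true, s=true, t=true, u=true, v=false

Branch on s: set s = true.
From the singleton clause (NOT p), p = false.
Branch on v: set v = false.
From the singleton clause (t), t = true.
From the singleton clause (u), u = true.
From the singleton clause (NOT q), q = false.
No clause remains; r is free.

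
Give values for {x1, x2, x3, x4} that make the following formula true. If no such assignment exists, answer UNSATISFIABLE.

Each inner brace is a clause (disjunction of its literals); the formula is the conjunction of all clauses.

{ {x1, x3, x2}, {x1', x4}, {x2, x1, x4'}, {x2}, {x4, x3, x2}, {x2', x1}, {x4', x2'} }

(x2) alone gives x2 = 1.
(x1) alone gives x1 = 1.
(x4) alone gives x4 = 1.
That conflicts with the unit clause (x4').

UNSATISFIABLE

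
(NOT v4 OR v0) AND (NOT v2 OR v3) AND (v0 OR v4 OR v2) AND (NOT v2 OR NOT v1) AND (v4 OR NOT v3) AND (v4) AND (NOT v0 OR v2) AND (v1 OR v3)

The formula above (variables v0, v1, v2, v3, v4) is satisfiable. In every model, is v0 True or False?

Suppose v0 = false.
Unit clause (NOT v4) forces v4 = false.
Now (v4) is unsatisfied and unit — conflict.
So every satisfying assignment has v0 = True.

True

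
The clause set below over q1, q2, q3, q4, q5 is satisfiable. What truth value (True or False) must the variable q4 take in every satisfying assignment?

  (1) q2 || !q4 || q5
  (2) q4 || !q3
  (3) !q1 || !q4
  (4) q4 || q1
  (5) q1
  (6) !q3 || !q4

False

Suppose q4 = true.
Unit clause (!q1) forces q1 = false.
Now (q1) is unsatisfied and unit — conflict.
So every satisfying assignment has q4 = False.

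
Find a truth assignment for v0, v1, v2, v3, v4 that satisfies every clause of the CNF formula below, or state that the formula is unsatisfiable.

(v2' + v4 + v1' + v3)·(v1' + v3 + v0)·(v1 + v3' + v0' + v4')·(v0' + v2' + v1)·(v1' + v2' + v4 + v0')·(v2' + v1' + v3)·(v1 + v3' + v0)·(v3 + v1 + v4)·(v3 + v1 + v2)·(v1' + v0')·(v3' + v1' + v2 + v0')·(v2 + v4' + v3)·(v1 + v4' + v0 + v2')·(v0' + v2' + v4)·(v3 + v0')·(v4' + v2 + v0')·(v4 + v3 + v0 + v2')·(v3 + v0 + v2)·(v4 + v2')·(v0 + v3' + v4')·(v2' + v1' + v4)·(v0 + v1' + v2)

v0: 1, v1: 0, v2: 0, v3: 1, v4: 0

Suppose v1 = 0.
Suppose v0 = 1.
From the singleton clause (v2'), v2 = 0.
From the singleton clause (v3), v3 = 1.
From the singleton clause (v4'), v4 = 0.
All clauses are satisfied.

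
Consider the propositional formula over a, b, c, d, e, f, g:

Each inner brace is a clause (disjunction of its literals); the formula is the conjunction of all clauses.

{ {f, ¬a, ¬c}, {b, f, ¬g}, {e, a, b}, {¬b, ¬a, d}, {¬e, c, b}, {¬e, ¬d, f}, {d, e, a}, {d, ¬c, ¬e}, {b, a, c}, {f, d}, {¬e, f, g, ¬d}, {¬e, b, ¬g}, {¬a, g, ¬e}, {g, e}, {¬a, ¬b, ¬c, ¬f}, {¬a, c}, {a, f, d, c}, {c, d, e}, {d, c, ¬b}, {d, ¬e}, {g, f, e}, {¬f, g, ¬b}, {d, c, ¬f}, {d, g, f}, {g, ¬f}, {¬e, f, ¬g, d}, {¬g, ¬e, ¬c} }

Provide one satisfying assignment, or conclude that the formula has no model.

a ↦ False,  b ↦ True,  c ↦ False,  d ↦ True,  e ↦ True,  f ↦ True,  g ↦ True

Try f = True.
(g) alone gives g = True.
Try e = True.
(b) alone gives b = True.
(d) alone gives d = True.
(¬c) alone gives c = False.
(¬a) alone gives a = False.
This assignment satisfies each clause.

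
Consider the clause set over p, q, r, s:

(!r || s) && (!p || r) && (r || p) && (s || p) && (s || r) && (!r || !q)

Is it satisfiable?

Case r = true:
(s) alone gives s = true.
(!q) alone gives q = false.
No clause remains; p is free.
A satisfying assignment: p=false, q=false, r=true, s=true.

Yes, satisfiable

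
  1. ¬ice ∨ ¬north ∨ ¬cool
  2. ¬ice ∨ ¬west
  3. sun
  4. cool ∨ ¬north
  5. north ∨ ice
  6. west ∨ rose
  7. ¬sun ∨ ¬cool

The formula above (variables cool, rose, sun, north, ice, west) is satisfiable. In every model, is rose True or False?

Suppose rose = False.
(sun) alone gives sun = True.
(west) alone gives west = True.
(¬ice) alone gives ice = False.
(north) alone gives north = True.
(cool) alone gives cool = True.
That conflicts with the unit clause (¬cool).
So every satisfying assignment has rose = True.

True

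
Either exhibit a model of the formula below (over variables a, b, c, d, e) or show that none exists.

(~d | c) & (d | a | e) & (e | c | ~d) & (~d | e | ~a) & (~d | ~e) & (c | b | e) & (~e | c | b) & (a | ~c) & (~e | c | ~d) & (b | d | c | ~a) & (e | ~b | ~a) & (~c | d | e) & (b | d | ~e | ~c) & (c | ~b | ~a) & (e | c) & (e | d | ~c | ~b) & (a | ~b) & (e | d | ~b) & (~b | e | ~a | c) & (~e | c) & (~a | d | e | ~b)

Case d = 0:
Case a = 1:
Case b = 1:
Unit clause (e) forces e = 1.
Unit clause (c) forces c = 1.
This assignment satisfies each clause.

a ↦ 1, b ↦ 1, c ↦ 1, d ↦ 0, e ↦ 1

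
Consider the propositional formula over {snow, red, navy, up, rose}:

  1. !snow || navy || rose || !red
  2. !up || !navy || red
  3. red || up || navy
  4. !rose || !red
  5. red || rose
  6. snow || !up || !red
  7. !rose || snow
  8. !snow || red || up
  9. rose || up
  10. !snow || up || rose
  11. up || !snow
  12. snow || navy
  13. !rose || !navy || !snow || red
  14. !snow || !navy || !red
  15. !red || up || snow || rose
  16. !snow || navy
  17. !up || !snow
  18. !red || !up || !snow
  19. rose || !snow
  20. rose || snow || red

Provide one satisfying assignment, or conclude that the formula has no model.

UNSATISFIABLE

Suppose rose = false.
The clause (red) is unit, so red = true.
The clause (up) is unit, so up = true.
The clause (snow) is unit, so snow = true.
That conflicts with the unit clause (!snow).
So rose must be the other value — set rose = true.
The clause (!red) is unit, so red = false.
The clause (snow) is unit, so snow = true.
The clause (up) is unit, so up = true.
That conflicts with the unit clause (!up).
Neither rose = true nor rose = false works.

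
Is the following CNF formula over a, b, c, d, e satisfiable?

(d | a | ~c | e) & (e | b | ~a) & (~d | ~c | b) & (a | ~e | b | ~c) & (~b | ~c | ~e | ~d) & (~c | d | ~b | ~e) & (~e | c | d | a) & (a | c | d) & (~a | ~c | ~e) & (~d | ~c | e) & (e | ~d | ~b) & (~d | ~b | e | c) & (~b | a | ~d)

Satisfiable

Try e = 1.
Try a = 1.
The clause (~c) is unit, so c = 0.
All clauses hold; b, d can take either value.
A satisfying assignment: a ↦ 1,  b ↦ 1,  c ↦ 0,  d ↦ 1,  e ↦ 1.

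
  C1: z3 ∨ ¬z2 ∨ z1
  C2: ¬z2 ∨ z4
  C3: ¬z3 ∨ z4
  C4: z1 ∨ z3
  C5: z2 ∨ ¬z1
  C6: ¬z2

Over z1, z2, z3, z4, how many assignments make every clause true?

1

There are 2^4 = 16 truth assignments over (z1, z2, z3, z4).
Check each against the 6 clauses (columns in the order z1, z2, z3, z4):
  F F F F  ✗ fails (z1 ∨ z3)
  F F F T  ✗ fails (z1 ∨ z3)
  F F T F  ✗ fails (¬z3 ∨ z4)
  F F T T  ✓ satisfies all
  F T F F  ✗ fails (z3 ∨ ¬z2 ∨ z1)
  F T F T  ✗ fails (z3 ∨ ¬z2 ∨ z1)
  F T T F  ✗ fails (¬z2 ∨ z4)
  F T T T  ✗ fails (¬z2)
  T F F F  ✗ fails (z2 ∨ ¬z1)
  T F F T  ✗ fails (z2 ∨ ¬z1)
  T F T F  ✗ fails (¬z3 ∨ z4)
  T F T T  ✗ fails (z2 ∨ ¬z1)
  T T F F  ✗ fails (¬z2 ∨ z4)
  T T F T  ✗ fails (¬z2)
  T T T F  ✗ fails (¬z2 ∨ z4)
  T T T T  ✗ fails (¬z2)
1 of the 16 rows is a model.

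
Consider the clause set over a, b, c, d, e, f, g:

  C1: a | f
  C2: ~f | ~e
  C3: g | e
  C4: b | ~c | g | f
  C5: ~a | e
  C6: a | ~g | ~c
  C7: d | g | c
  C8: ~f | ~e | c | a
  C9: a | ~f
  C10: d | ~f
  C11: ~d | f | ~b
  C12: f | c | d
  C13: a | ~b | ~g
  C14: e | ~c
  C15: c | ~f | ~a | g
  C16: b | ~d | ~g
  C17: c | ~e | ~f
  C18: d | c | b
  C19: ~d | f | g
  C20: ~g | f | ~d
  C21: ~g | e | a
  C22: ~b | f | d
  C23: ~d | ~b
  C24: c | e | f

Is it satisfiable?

Case a = 1:
The clause (e) is unit, so e = 1.
The clause (~f) is unit, so f = 0.
Case d = 0:
The clause (c) is unit, so c = 1.
The clause (~b) is unit, so b = 0.
The clause (g) is unit, so g = 1.
All clauses are satisfied.
A satisfying assignment: a=1, b=0, c=1, d=0, e=1, f=0, g=1.

Satisfiable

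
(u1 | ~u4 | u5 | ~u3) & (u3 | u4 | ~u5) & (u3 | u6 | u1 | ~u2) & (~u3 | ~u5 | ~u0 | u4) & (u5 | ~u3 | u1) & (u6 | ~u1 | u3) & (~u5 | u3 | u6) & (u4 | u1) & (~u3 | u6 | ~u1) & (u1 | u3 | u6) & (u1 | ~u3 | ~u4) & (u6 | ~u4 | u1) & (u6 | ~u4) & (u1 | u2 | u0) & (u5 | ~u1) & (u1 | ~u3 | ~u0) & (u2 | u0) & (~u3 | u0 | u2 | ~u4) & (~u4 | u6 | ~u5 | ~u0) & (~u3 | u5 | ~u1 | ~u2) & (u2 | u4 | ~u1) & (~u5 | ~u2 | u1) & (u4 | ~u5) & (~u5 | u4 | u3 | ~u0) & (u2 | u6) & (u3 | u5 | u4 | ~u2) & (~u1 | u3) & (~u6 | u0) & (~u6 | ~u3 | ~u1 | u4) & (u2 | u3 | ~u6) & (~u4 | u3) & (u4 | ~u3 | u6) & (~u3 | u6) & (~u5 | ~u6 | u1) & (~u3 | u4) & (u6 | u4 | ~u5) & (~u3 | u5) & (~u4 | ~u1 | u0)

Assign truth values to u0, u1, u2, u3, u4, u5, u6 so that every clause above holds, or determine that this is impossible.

Branch on u4: set u4 = 1.
Unit clause (u6) forces u6 = 1.
Unit clause (u0) forces u0 = 1.
Unit clause (u3) forces u3 = 1.
Unit clause (u1) forces u1 = 1.
Unit clause (u5) forces u5 = 1.
Every clause is now satisfied; u2 is unconstrained.

u0=1,  u1=1,  u2=1,  u3=1,  u4=1,  u5=1,  u6=1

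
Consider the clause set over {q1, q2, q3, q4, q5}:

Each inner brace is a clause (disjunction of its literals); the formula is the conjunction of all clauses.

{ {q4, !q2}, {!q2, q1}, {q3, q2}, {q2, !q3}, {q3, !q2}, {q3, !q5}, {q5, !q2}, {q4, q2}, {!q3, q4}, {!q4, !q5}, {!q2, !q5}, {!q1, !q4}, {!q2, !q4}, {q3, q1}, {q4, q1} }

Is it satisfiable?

No, unsatisfiable

Case q4 = true:
From the singleton clause (!q5), q5 = false.
From the singleton clause (!q2), q2 = false.
From the singleton clause (q3), q3 = true.
Now (!q3) is unsatisfied and unit — conflict.
So q4 must be the other value — set q4 = false.
From the singleton clause (!q2), q2 = false.
Now (q2) is unsatisfied and unit — conflict.
Either choice for q4 ends in contradiction.
No assignment satisfies every clause.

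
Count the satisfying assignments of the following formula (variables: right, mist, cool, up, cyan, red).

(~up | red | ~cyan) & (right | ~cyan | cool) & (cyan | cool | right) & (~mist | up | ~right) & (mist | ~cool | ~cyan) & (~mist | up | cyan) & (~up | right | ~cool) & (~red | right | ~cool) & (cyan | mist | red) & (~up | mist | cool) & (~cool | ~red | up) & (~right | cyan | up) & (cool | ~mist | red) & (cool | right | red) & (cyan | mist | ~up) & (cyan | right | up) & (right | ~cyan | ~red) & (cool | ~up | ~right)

6

There are 2^6 = 64 truth assignments over (right, mist, cool, up, cyan, red).
Split on red. With red = 1, the clauses containing red are satisfied and ~red drops from the rest; 3 of the 2^5 = 32 assignments to the other variables satisfy what remains.
With red = 0, by the same count on the reduced clause set, 3 assignments work.
(One model: right=F, mist=T, cool=T, up=F, cyan=T, red=F.)
Total: 3 + 3 = 6.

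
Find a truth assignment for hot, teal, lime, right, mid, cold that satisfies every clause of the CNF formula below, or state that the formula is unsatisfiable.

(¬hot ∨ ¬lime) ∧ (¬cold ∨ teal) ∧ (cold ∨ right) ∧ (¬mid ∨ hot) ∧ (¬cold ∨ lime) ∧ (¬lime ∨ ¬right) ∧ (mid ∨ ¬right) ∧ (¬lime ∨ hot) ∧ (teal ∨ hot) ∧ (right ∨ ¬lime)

Try hot = True.
The clause (¬lime) is unit, so lime = False.
The clause (¬cold) is unit, so cold = False.
The clause (right) is unit, so right = True.
The clause (mid) is unit, so mid = True.
Every clause is now satisfied; teal is unconstrained.

hot=True, teal=False, lime=False, right=True, mid=True, cold=False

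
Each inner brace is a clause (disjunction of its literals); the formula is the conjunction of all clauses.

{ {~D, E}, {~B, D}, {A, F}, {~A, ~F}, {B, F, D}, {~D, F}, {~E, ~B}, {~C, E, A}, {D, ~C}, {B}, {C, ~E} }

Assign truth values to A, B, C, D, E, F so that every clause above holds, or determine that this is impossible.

The clause (B) is unit, so B = 1.
The clause (D) is unit, so D = 1.
The clause (E) is unit, so E = 1.
Now (~E) is unsatisfied and unit — conflict.

UNSATISFIABLE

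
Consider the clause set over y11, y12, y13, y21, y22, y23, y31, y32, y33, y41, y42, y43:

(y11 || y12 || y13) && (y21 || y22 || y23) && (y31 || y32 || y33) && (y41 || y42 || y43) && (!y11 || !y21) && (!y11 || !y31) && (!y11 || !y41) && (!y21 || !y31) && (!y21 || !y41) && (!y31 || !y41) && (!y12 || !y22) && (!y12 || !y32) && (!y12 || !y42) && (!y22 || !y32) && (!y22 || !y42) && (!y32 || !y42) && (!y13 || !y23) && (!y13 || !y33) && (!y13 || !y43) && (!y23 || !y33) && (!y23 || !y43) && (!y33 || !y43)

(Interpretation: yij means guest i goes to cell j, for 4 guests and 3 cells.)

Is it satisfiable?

Case y11 = false:
Case y12 = true:
The clause (!y22) is unit, so y22 = false.
The clause (!y32) is unit, so y32 = false.
The clause (!y42) is unit, so y42 = false.
Case y21 = true:
The clause (!y31) is unit, so y31 = false.
The clause (y33) is unit, so y33 = true.
The clause (!y41) is unit, so y41 = false.
The clause (y43) is unit, so y43 = true.
But (!y43) is also a unit clause — contradiction.
That branch fails; take y21 = false instead.
The clause (y23) is unit, so y23 = true.
The clause (!y13) is unit, so y13 = false.
The clause (!y33) is unit, so y33 = false.
The clause (y31) is unit, so y31 = true.
The clause (!y41) is unit, so y41 = false.
The clause (y43) is unit, so y43 = true.
But (!y43) is also a unit clause — contradiction.
Either choice for y21 ends in contradiction.
That branch fails; take y12 = false instead.
The clause (y13) is unit, so y13 = true.
The clause (!y23) is unit, so y23 = false.
The clause (!y33) is unit, so y33 = false.
The clause (!y43) is unit, so y43 = false.
Case y21 = true:
The clause (!y31) is unit, so y31 = false.
The clause (y32) is unit, so y32 = true.
The clause (!y41) is unit, so y41 = false.
The clause (y42) is unit, so y42 = true.
But (!y42) is also a unit clause — contradiction.
That branch fails; take y21 = false instead.
The clause (y22) is unit, so y22 = true.
The clause (!y32) is unit, so y32 = false.
The clause (y31) is unit, so y31 = true.
The clause (!y41) is unit, so y41 = false.
The clause (y42) is unit, so y42 = true.
But (!y42) is also a unit clause — contradiction.
Either choice for y21 ends in contradiction.
Either choice for y12 ends in contradiction.
That branch fails; take y11 = true instead.
The clause (!y21) is unit, so y21 = false.
The clause (!y31) is unit, so y31 = false.
The clause (!y41) is unit, so y41 = false.
Case y22 = true:
The clause (!y12) is unit, so y12 = false.
The clause (!y32) is unit, so y32 = false.
The clause (y33) is unit, so y33 = true.
The clause (!y42) is unit, so y42 = false.
The clause (y43) is unit, so y43 = true.
But (!y43) is also a unit clause — contradiction.
That branch fails; take y22 = false instead.
The clause (y23) is unit, so y23 = true.
The clause (!y13) is unit, so y13 = false.
The clause (!y33) is unit, so y33 = false.
The clause (y32) is unit, so y32 = true.
The clause (!y12) is unit, so y12 = false.
The clause (!y42) is unit, so y42 = false.
The clause (y43) is unit, so y43 = true.
But (!y43) is also a unit clause — contradiction.
Either choice for y22 ends in contradiction.
Either choice for y11 ends in contradiction.
No assignment satisfies every clause.

No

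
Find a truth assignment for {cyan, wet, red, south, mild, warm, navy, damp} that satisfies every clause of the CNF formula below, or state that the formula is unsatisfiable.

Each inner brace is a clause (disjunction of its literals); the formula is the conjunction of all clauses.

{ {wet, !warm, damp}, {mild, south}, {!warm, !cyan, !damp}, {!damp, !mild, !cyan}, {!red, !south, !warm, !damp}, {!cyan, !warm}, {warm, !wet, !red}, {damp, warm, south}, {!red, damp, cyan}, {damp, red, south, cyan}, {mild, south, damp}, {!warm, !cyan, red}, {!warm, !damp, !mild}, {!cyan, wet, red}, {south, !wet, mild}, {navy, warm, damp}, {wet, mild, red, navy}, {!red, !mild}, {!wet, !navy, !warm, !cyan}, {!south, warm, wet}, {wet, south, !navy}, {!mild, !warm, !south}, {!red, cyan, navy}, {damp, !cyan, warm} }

Suppose mild = false.
From the singleton clause (south), south = true.
Suppose cyan = false.
Suppose red = false.
Suppose wet = true.
Suppose navy = true.
All clauses hold; warm, damp can take either value.

cyan=false; wet=true; red=false; south=true; mild=false; warm=true; navy=true; damp=false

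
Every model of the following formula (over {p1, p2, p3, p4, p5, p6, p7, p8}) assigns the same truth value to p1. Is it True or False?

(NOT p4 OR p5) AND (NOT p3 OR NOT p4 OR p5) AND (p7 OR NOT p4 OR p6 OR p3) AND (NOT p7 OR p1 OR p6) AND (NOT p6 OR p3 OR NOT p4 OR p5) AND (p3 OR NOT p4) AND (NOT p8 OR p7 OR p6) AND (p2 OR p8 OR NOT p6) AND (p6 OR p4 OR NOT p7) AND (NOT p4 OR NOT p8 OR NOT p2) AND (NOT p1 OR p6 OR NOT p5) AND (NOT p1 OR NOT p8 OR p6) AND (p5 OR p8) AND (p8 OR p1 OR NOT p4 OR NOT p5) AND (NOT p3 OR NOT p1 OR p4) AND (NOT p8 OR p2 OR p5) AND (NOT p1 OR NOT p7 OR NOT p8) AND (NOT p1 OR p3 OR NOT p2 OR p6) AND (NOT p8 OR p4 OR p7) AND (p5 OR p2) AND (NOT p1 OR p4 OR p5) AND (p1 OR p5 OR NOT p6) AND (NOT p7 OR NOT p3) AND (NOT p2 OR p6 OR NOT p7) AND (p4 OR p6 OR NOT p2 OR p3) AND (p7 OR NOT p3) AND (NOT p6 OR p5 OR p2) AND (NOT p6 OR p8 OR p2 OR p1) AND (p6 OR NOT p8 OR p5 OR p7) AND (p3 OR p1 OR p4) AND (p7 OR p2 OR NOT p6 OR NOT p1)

True

Suppose p1 = false.
Branch on p4: set p4 = false.
(p3) alone gives p3 = true.
(NOT p7) alone gives p7 = false.
That conflicts with the unit clause (p7).
Undo p4 and try p4 = true.
(p5) alone gives p5 = true.
(p3) alone gives p3 = true.
(p8) alone gives p8 = true.
(NOT p2) alone gives p2 = false.
(NOT p7) alone gives p7 = false.
That conflicts with the unit clause (p7).
Neither p4 = true nor p4 = false works.
So every satisfying assignment has p1 = True.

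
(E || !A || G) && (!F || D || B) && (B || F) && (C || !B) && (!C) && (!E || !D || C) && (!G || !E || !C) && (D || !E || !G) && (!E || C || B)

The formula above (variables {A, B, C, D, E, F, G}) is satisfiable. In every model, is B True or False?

Suppose B = true.
The clause (C) is unit, so C = true.
But (!C) is also a unit clause — contradiction.
So every satisfying assignment has B = False.

False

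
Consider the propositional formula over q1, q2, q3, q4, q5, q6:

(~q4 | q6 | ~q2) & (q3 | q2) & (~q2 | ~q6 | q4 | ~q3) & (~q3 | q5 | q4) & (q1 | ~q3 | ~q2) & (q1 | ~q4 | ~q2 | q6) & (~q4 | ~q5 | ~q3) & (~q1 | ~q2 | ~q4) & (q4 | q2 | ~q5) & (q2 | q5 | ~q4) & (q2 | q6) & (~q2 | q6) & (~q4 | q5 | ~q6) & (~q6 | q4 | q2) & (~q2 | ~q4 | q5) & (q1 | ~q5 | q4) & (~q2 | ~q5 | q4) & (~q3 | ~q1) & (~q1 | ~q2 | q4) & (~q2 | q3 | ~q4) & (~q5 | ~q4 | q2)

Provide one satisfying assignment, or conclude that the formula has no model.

Suppose q3 = 0.
Unit clause (q2) forces q2 = 1.
Unit clause (q6) forces q6 = 1.
Unit clause (~q4) forces q4 = 0.
Unit clause (~q5) forces q5 = 0.
Unit clause (~q1) forces q1 = 0.
All clauses are satisfied.

q1=0,  q2=1,  q3=0,  q4=0,  q5=0,  q6=1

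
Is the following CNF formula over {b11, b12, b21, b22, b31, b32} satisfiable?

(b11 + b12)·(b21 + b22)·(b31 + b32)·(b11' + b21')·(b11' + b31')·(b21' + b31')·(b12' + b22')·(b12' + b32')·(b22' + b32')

Case b11 = 1:
Unit clause (b21') forces b21 = 0.
Unit clause (b22) forces b22 = 1.
Unit clause (b31') forces b31 = 0.
Unit clause (b32) forces b32 = 1.
Now (b32') is unsatisfied and unit — conflict.
So b11 must be the other value — set b11 = 0.
Unit clause (b12) forces b12 = 1.
Unit clause (b22') forces b22 = 0.
Unit clause (b21) forces b21 = 1.
Unit clause (b31') forces b31 = 0.
Unit clause (b32) forces b32 = 1.
Now (b32') is unsatisfied and unit — conflict.
Neither b11 = 1 nor b11 = 0 works.
No assignment satisfies every clause.

Unsatisfiable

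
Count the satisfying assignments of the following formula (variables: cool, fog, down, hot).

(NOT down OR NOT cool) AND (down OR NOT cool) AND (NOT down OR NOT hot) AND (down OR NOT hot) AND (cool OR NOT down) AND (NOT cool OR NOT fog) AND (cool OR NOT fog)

1

There are 2^4 = 16 truth assignments over (cool, fog, down, hot).
Split on fog. With fog = true, the clauses containing fog are satisfied and NOT fog drops from the rest; 0 of the 2^3 = 8 assignments to the other variables satisfy what remains.
With fog = false, by the same count on the reduced clause set, 1 assignment works.
(One model: cool=F, fog=F, down=F, hot=F.)
Total: 0 + 1 = 1.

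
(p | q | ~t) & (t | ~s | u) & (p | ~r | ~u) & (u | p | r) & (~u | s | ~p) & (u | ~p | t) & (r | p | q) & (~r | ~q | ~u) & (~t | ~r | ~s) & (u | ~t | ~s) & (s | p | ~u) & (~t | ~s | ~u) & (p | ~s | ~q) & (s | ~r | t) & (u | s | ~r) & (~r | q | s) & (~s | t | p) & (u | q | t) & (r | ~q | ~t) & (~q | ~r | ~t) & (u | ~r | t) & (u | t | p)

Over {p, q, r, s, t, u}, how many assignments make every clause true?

There are 2^6 = 64 truth assignments over (p, q, r, s, t, u).
Split on s. With s = 1, the clauses containing s are satisfied and ~s drops from the rest; 3 of the 2^5 = 32 assignments to the other variables satisfy what remains.
With s = 0, by the same count on the reduced clause set, 1 assignment works.
(One model: p=T, q=F, r=F, s=F, t=T, u=F.)
Total: 3 + 1 = 4.

4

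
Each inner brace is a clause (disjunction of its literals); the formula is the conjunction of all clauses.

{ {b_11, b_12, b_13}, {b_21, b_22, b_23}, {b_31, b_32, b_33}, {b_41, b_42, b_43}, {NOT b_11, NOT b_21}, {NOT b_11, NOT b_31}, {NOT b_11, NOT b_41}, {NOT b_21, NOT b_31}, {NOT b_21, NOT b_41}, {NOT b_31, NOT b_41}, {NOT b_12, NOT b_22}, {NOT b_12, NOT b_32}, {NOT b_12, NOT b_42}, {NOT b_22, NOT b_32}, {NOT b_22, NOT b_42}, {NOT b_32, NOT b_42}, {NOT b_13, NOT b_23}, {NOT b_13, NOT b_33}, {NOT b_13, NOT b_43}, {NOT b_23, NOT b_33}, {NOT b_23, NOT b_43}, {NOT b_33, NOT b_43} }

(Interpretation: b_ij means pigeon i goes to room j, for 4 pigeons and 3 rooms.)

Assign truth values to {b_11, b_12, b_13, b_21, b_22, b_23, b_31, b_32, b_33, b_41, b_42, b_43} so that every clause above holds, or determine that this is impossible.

Try b_11 = false.
Try b_12 = true.
(NOT b_22) alone gives b_22 = false.
(NOT b_32) alone gives b_32 = false.
(NOT b_42) alone gives b_42 = false.
Try b_21 = true.
(NOT b_31) alone gives b_31 = false.
(b_33) alone gives b_33 = true.
(NOT b_41) alone gives b_41 = false.
(b_43) alone gives b_43 = true.
Now (NOT b_43) is unsatisfied and unit — conflict.
That branch fails; take b_21 = false instead.
(b_23) alone gives b_23 = true.
(NOT b_13) alone gives b_13 = false.
(NOT b_33) alone gives b_33 = false.
(b_31) alone gives b_31 = true.
(NOT b_41) alone gives b_41 = false.
(b_43) alone gives b_43 = true.
Now (NOT b_43) is unsatisfied and unit — conflict.
Neither b_21 = true nor b_21 = false works.
That branch fails; take b_12 = false instead.
(b_13) alone gives b_13 = true.
(NOT b_23) alone gives b_23 = false.
(NOT b_33) alone gives b_33 = false.
(NOT b_43) alone gives b_43 = false.
Try b_21 = true.
(NOT b_31) alone gives b_31 = false.
(b_32) alone gives b_32 = true.
(NOT b_41) alone gives b_41 = false.
(b_42) alone gives b_42 = true.
Now (NOT b_42) is unsatisfied and unit — conflict.
That branch fails; take b_21 = false instead.
(b_22) alone gives b_22 = true.
(NOT b_32) alone gives b_32 = false.
(b_31) alone gives b_31 = true.
(NOT b_41) alone gives b_41 = false.
(b_42) alone gives b_42 = true.
Now (NOT b_42) is unsatisfied and unit — conflict.
Neither b_21 = true nor b_21 = false works.
Neither b_12 = true nor b_12 = false works.
That branch fails; take b_11 = true instead.
(NOT b_21) alone gives b_21 = false.
(NOT b_31) alone gives b_31 = false.
(NOT b_41) alone gives b_41 = false.
Try b_22 = true.
(NOT b_12) alone gives b_12 = false.
(NOT b_32) alone gives b_32 = false.
(b_33) alone gives b_33 = true.
(NOT b_42) alone gives b_42 = false.
(b_43) alone gives b_43 = true.
Now (NOT b_43) is unsatisfied and unit — conflict.
That branch fails; take b_22 = false instead.
(b_23) alone gives b_23 = true.
(NOT b_13) alone gives b_13 = false.
(NOT b_33) alone gives b_33 = false.
(b_32) alone gives b_32 = true.
(NOT b_12) alone gives b_12 = false.
(NOT b_42) alone gives b_42 = false.
(b_43) alone gives b_43 = true.
Now (NOT b_43) is unsatisfied and unit — conflict.
Neither b_22 = true nor b_22 = false works.
Neither b_11 = true nor b_11 = false works.

UNSATISFIABLE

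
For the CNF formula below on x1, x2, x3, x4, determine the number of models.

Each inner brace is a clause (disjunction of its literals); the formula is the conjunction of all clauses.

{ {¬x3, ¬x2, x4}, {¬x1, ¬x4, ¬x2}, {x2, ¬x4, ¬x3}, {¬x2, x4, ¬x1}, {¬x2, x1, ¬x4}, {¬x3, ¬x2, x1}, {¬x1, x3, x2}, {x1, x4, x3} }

There are 2^4 = 16 truth assignments over (x1, x2, x3, x4).
Check each against the 8 clauses (columns in the order x1, x2, x3, x4):
  F F F F  ✗ fails (x1 ∨ x4 ∨ x3)
  F F F T  ✓ satisfies all
  F F T F  ✓ satisfies all
  F F T T  ✗ fails (x2 ∨ ¬x4 ∨ ¬x3)
  F T F F  ✗ fails (x1 ∨ x4 ∨ x3)
  F T F T  ✗ fails (¬x2 ∨ x1 ∨ ¬x4)
  F T T F  ✗ fails (¬x3 ∨ ¬x2 ∨ x4)
  F T T T  ✗ fails (¬x2 ∨ x1 ∨ ¬x4)
  T F F F  ✗ fails (¬x1 ∨ x3 ∨ x2)
  T F F T  ✗ fails (¬x1 ∨ x3 ∨ x2)
  T F T F  ✓ satisfies all
  T F T T  ✗ fails (x2 ∨ ¬x4 ∨ ¬x3)
  T T F F  ✗ fails (¬x2 ∨ x4 ∨ ¬x1)
  T T F T  ✗ fails (¬x1 ∨ ¬x4 ∨ ¬x2)
  T T T F  ✗ fails (¬x3 ∨ ¬x2 ∨ x4)
  T T T T  ✗ fails (¬x1 ∨ ¬x4 ∨ ¬x2)
3 of the 16 rows are models.

3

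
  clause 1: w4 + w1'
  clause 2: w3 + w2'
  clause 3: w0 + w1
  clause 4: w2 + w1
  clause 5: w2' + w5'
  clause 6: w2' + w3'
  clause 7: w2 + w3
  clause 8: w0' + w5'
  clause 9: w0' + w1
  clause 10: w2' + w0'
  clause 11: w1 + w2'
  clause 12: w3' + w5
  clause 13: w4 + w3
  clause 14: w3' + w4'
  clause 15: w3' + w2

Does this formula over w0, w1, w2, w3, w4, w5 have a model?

Unsatisfiable

Try w4 = 1.
From the singleton clause (w3'), w3 = 0.
From the singleton clause (w2'), w2 = 0.
That conflicts with the unit clause (w2).
Backtrack on w4: now try w4 = 0.
From the singleton clause (w1'), w1 = 0.
From the singleton clause (w0), w0 = 1.
That conflicts with the unit clause (w0').
Both values of w4 lead to a conflict.
No assignment satisfies every clause.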